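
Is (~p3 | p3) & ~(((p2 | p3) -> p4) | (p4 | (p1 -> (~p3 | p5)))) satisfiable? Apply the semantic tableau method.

Initial set: {((~p3 | p3) & ~(((p2 | p3) -> p4) | (p4 | (p1 -> (~p3 | p5)))))}.
((~p3 | p3) & ~(((p2 | p3) -> p4) | (p4 | (p1 -> (~p3 | p5))))): α-rule — add (~p3 | p3), ~(((p2 | p3) -> p4) | (p4 | (p1 -> (~p3 | p5)))).
~(((p2 | p3) -> p4) | (p4 | (p1 -> (~p3 | p5)))): α-rule — add ~((p2 | p3) -> p4), ~(p4 | (p1 -> (~p3 | p5))).
~((p2 | p3) -> p4): α-rule — add (p2 | p3), ~p4.
~(p4 | (p1 -> (~p3 | p5))): α-rule — add ~p4, ~(p1 -> (~p3 | p5)).
~(p1 -> (~p3 | p5)): α-rule — add p1, ~(~p3 | p5).
~(~p3 | p5): α-rule — add ~~p3, ~p5.
(~p3 | p3): β-rule — branch into ~p3  //  p3.
  branch 1 (add ~p3):
    × closes — contains both p3 and ~p3.
  branch 2 (add p3):
    (p2 | p3): β-rule — branch into p2  //  p3.
      branch 2.1 (add p2):
        ○ open, literals {p1=1, p2=1, p3=1, p4=0, p5=0}.
      branch 2.2 (add p3):
        ○ open, literals {p1=1, p3=1, p4=0, p5=0}.
1 branch closed, 2 open.
An open branch gives a satisfying assignment: p1=1, p2=1, p3=1, p4=0, p5=0.

Satisfiable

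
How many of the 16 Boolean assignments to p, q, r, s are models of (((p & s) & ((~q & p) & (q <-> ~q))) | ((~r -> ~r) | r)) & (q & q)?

8

Initial set: {((((p & s) & ((~q & p) & (q <-> ~q))) | ((~r -> ~r) | r)) & (q & q))}.
((((p & s) & ((~q & p) & (q <-> ~q))) | ((~r -> ~r) | r)) & (q & q)): α-rule — add (((p & s) & ((~q & p) & (q <-> ~q))) | ((~r -> ~r) | r)), (q & q).
(q & q): α-rule — add q, q.
(((p & s) & ((~q & p) & (q <-> ~q))) | ((~r -> ~r) | r)): β-rule — branch into ((p & s) & ((~q & p) & (q <-> ~q)))  //  ((~r -> ~r) | r).
  branch 1 (add ((p & s) & ((~q & p) & (q <-> ~q)))):
    ((p & s) & ((~q & p) & (q <-> ~q))): α-rule — add (p & s), ((~q & p) & (q <-> ~q)).
    (p & s): α-rule — add p, s.
    ((~q & p) & (q <-> ~q)): α-rule — add (~q & p), (q <-> ~q).
    (~q & p): α-rule — add ~q, p.
    × closes — contains both q and ~q.
  branch 2 (add ((~r -> ~r) | r)):
    ((~r -> ~r) | r): β-rule — branch into (~r -> ~r)  //  r.
      branch 2.1 (add (~r -> ~r)):
        (~r -> ~r): β-rule — branch into ~~r  //  ~r.
          branch 2.1.1 (add ~~r):
            ○ open, literals {q=1, r=1}.
          branch 2.1.2 (add ~r):
            ○ open, literals {q=1, r=0}.
      branch 2.2 (add r):
        ○ open, literals {q=1, r=1}.
1 branch closed, 3 open.
Each open branch fixes some atoms; the unmentioned ones are free. Counting distinct full assignments: branch {q=1, r=1} (p, s) contributes 4 new; branch {q=1, r=0} (p, s) contributes 4 new; branch {q=1, r=1} (p, s) contributes 0 new. Total: 8.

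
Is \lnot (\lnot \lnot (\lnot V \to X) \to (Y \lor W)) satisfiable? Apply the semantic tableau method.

Initial set: {\lnot (\lnot \lnot (\lnot V \to X) \to (Y \lor W))}.
\lnot (\lnot \lnot (\lnot V \to X) \to (Y \lor W)): α-rule — add \lnot \lnot (\lnot V \to X), \lnot (Y \lor W).
\lnot \lnot (\lnot V \to X): drop double negation, giving (\lnot V \to X).
\lnot (Y \lor W): α-rule — add \lnot Y, \lnot W.
(\lnot V \to X): β-rule — branch into \lnot \lnot V  //  X.
  branch 1 (add \lnot \lnot V):
    ○ open, literals {V=T, W=F, Y=F}.
  branch 2 (add X):
    ○ open, literals {W=F, X=T, Y=F}.
0 branches closed, 2 open.
An open branch gives a satisfying assignment: V=T, W=F, Y=F.

Satisfiable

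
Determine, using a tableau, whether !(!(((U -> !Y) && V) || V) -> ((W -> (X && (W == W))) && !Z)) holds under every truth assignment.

Assume the negation and expand:
Initial set: {F !(!(((U -> !Y) && V) || V) -> ((W -> (X && (W == W))) && !Z))}.
F !(!(((U -> !Y) && V) || V) -> ((W -> (X && (W == W))) && !Z)): β-rule — branch into F !(((U -> !Y) && V) || V)  //  T ((W -> (X && (W == W))) && !Z).
  branch 1 (add F !(((U -> !Y) && V) || V)):
    F !(((U -> !Y) && V) || V): β-rule — branch into T ((U -> !Y) && V)  //  T V.
      branch 1.1 (add T ((U -> !Y) && V)):
        T ((U -> !Y) && V): α-rule — add T (U -> !Y), T V.
        T (U -> !Y): β-rule — branch into F U  //  T !Y.
          branch 1.1.1 (add F U):
            ○ open, literals {U=0, V=1}.
          branch 1.1.2 (add T !Y):
            ○ open, literals {V=1, Y=0}.
      branch 1.2 (add T V):
        ○ open, literals {V=1}.
  branch 2 (add T ((W -> (X && (W == W))) && !Z)):
    T ((W -> (X && (W == W))) && !Z): α-rule — add T (W -> (X && (W == W))), T !Z.
    T (W -> (X && (W == W))): β-rule — branch into F W  //  T (X && (W == W)).
      branch 2.1 (add F W):
        ○ open, literals {W=0, Z=0}.
      branch 2.2 (add T (X && (W == W))):
        T (X && (W == W)): α-rule — add T X, T (W == W).
        T (W == W): β-rule — branch into T W, T W  //  F W, F W.
          branch 2.2.1 (add T W, T W):
            ○ open, literals {W=1, X=1, Z=0}.
          branch 2.2.2 (add F W, F W):
            ○ open, literals {W=0, X=1, Z=0}.
0 branches closed, 6 open.
An open branch gives a countermodel: U=0, V=1 (unmentioned atoms arbitrary); under it the original formula is false.

Not valid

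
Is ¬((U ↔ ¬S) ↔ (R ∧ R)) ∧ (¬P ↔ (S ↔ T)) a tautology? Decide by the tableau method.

Assume the negation and expand:
Initial set: {¬(¬((U ↔ ¬S) ↔ (R ∧ R)) ∧ (¬P ↔ (S ↔ T)))}.
¬(¬((U ↔ ¬S) ↔ (R ∧ R)) ∧ (¬P ↔ (S ↔ T))): β-rule — branch into ¬¬((U ↔ ¬S) ↔ (R ∧ R))  //  ¬(¬P ↔ (S ↔ T)).
  branch 1 (add ¬¬((U ↔ ¬S) ↔ (R ∧ R))):
    ¬¬((U ↔ ¬S) ↔ (R ∧ R)): β-rule — branch into (U ↔ ¬S), (R ∧ R)  //  ¬(U ↔ ¬S), ¬(R ∧ R).
      branch 1.1 (add (U ↔ ¬S), (R ∧ R)):
        (R ∧ R): α-rule — add R, R.
        (U ↔ ¬S): β-rule — branch into U, ¬S  //  ¬U, ¬¬S.
          branch 1.1.1 (add U, ¬S):
            ○ open, literals {R=1, S=0, U=1}.
          branch 1.1.2 (add ¬U, ¬¬S):
            ○ open, literals {R=1, S=1, U=0}.
      branch 1.2 (add ¬(U ↔ ¬S), ¬(R ∧ R)):
        ¬(U ↔ ¬S): β-rule — branch into U, ¬¬S  //  ¬U, ¬S.
          branch 1.2.1 (add U, ¬¬S):
            ¬(R ∧ R): β-rule — branch into ¬R  //  ¬R.
              branch 1.2.1.1 (add ¬R):
                ○ open, literals {R=0, S=1, U=1}.
              branch 1.2.1.2 (add ¬R):
                ○ open, literals {R=0, S=1, U=1}.
          branch 1.2.2 (add ¬U, ¬S):
            ¬(R ∧ R): β-rule — branch into ¬R  //  ¬R.
              branch 1.2.2.1 (add ¬R):
                ○ open, literals {R=0, S=0, U=0}.
              branch 1.2.2.2 (add ¬R):
                ○ open, literals {R=0, S=0, U=0}.
  branch 2 (add ¬(¬P ↔ (S ↔ T))):
    ¬(¬P ↔ (S ↔ T)): β-rule — branch into ¬P, ¬(S ↔ T)  //  ¬¬P, (S ↔ T).
      branch 2.1 (add ¬P, ¬(S ↔ T)):
        ¬(S ↔ T): β-rule — branch into S, ¬T  //  ¬S, T.
          branch 2.1.1 (add S, ¬T):
            ○ open, literals {P=0, S=1, T=0}.
          branch 2.1.2 (add ¬S, T):
            ○ open, literals {P=0, S=0, T=1}.
      branch 2.2 (add ¬¬P, (S ↔ T)):
        (S ↔ T): β-rule — branch into S, T  //  ¬S, ¬T.
          branch 2.2.1 (add S, T):
            ○ open, literals {P=1, S=1, T=1}.
          branch 2.2.2 (add ¬S, ¬T):
            ○ open, literals {P=1, S=0, T=0}.
0 branches closed, 10 open.
An open branch gives a countermodel: R=1, S=0, U=1 (unmentioned atoms arbitrary); under it the original formula is false.

Not valid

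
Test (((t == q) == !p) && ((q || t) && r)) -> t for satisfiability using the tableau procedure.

Satisfiable

Initial set: {((((t == q) == !p) && ((q || t) && r)) -> t)}.
((((t == q) == !p) && ((q || t) && r)) -> t): β-rule — branch into !(((t == q) == !p) && ((q || t) && r))  //  t.
  branch 1 (add !(((t == q) == !p) && ((q || t) && r))):
    !(((t == q) == !p) && ((q || t) && r)): β-rule — branch into !((t == q) == !p)  //  !((q || t) && r).
      branch 1.1 (add !((t == q) == !p)):
        !((t == q) == !p): β-rule — branch into (t == q), !!p  //  !(t == q), !p.
          branch 1.1.1 (add (t == q), !!p):
            (t == q): β-rule — branch into t, q  //  !t, !q.
              branch 1.1.1.1 (add t, q):
                ○ open, literals {p=T, q=T, t=T}.
              branch 1.1.1.2 (add !t, !q):
                ○ open, literals {p=T, q=F, t=F}.
          branch 1.1.2 (add !(t == q), !p):
            !(t == q): β-rule — branch into t, !q  //  !t, q.
              branch 1.1.2.1 (add t, !q):
                ○ open, literals {p=F, q=F, t=T}.
              branch 1.1.2.2 (add !t, q):
                ○ open, literals {p=F, q=T, t=F}.
      branch 1.2 (add !((q || t) && r)):
        !((q || t) && r): β-rule — branch into !(q || t)  //  !r.
          branch 1.2.1 (add !(q || t)):
            !(q || t): α-rule — add !q, !t.
            ○ open, literals {q=F, t=F}.
          branch 1.2.2 (add !r):
            ○ open, literals {r=F}.
  branch 2 (add t):
    ○ open, literals {t=T}.
0 branches closed, 7 open.
An open branch gives a satisfying assignment: p=T, q=T, t=T.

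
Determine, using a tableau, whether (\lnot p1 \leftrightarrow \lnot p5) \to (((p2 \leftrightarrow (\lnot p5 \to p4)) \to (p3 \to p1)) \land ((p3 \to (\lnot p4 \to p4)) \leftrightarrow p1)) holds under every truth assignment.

Assume the negation and expand:
Initial set: {\lnot ((\lnot p1 \leftrightarrow \lnot p5) \to (((p2 \leftrightarrow (\lnot p5 \to p4)) \to (p3 \to p1)) \land ((p3 \to (\lnot p4 \to p4)) \leftrightarrow p1)))}.
\lnot ((\lnot p1 \leftrightarrow \lnot p5) \to (((p2 \leftrightarrow (\lnot p5 \to p4)) \to (p3 \to p1)) \land ((p3 \to (\lnot p4 \to p4)) \leftrightarrow p1))): α-rule — add (\lnot p1 \leftrightarrow \lnot p5), \lnot (((p2 \leftrightarrow (\lnot p5 \to p4)) \to (p3 \to p1)) \land ((p3 \to (\lnot p4 \to p4)) \leftrightarrow p1)).
(\lnot p1 \leftrightarrow \lnot p5): β-rule — branch into \lnot p1, \lnot p5  //  \lnot \lnot p1, \lnot \lnot p5.
  branch 1 (add \lnot p1, \lnot p5):
    \lnot (((p2 \leftrightarrow (\lnot p5 \to p4)) \to (p3 \to p1)) \land ((p3 \to (\lnot p4 \to p4)) \leftrightarrow p1)): β-rule — branch into \lnot ((p2 \leftrightarrow (\lnot p5 \to p4)) \to (p3 \to p1))  //  \lnot ((p3 \to (\lnot p4 \to p4)) \leftrightarrow p1).
      branch 1.1 (add \lnot ((p2 \leftrightarrow (\lnot p5 \to p4)) \to (p3 \to p1))):
        \lnot ((p2 \leftrightarrow (\lnot p5 \to p4)) \to (p3 \to p1)): α-rule — add (p2 \leftrightarrow (\lnot p5 \to p4)), \lnot (p3 \to p1).
        \lnot (p3 \to p1): α-rule — add p3, \lnot p1.
        (p2 \leftrightarrow (\lnot p5 \to p4)): β-rule — branch into p2, (\lnot p5 \to p4)  //  \lnot p2, \lnot (\lnot p5 \to p4).
          branch 1.1.1 (add p2, (\lnot p5 \to p4)):
            (\lnot p5 \to p4): β-rule — branch into \lnot \lnot p5  //  p4.
              branch 1.1.1.1 (add \lnot \lnot p5):
                × closes — contains both p5 and \lnot p5.
              branch 1.1.1.2 (add p4):
                ○ open, literals {p1=false, p2=true, p3=true, p4=true, p5=false}.
          branch 1.1.2 (add \lnot p2, \lnot (\lnot p5 \to p4)):
            \lnot (\lnot p5 \to p4): α-rule — add \lnot p5, \lnot p4.
            ○ open, literals {p1=false, p2=false, p3=true, p4=false, p5=false}.
      branch 1.2 (add \lnot ((p3 \to (\lnot p4 \to p4)) \leftrightarrow p1)):
        \lnot ((p3 \to (\lnot p4 \to p4)) \leftrightarrow p1): β-rule — branch into (p3 \to (\lnot p4 \to p4)), \lnot p1  //  \lnot (p3 \to (\lnot p4 \to p4)), p1.
          branch 1.2.1 (add (p3 \to (\lnot p4 \to p4)), \lnot p1):
            (p3 \to (\lnot p4 \to p4)): β-rule — branch into \lnot p3  //  (\lnot p4 \to p4).
              branch 1.2.1.1 (add \lnot p3):
                ○ open, literals {p1=false, p3=false, p5=false}.
              branch 1.2.1.2 (add (\lnot p4 \to p4)):
                (\lnot p4 \to p4): β-rule — branch into \lnot \lnot p4  //  p4.
                  branch 1.2.1.2.1 (add \lnot \lnot p4):
                    ○ open, literals {p1=false, p4=true, p5=false}.
                  branch 1.2.1.2.2 (add p4):
                    ○ open, literals {p1=false, p4=true, p5=false}.
          branch 1.2.2 (add \lnot (p3 \to (\lnot p4 \to p4)), p1):
            × closes — contains both p1 and \lnot p1.
  branch 2 (add \lnot \lnot p1, \lnot \lnot p5):
    \lnot (((p2 \leftrightarrow (\lnot p5 \to p4)) \to (p3 \to p1)) \land ((p3 \to (\lnot p4 \to p4)) \leftrightarrow p1)): β-rule — branch into \lnot ((p2 \leftrightarrow (\lnot p5 \to p4)) \to (p3 \to p1))  //  \lnot ((p3 \to (\lnot p4 \to p4)) \leftrightarrow p1).
      branch 2.1 (add \lnot ((p2 \leftrightarrow (\lnot p5 \to p4)) \to (p3 \to p1))):
        \lnot ((p2 \leftrightarrow (\lnot p5 \to p4)) \to (p3 \to p1)): α-rule — add (p2 \leftrightarrow (\lnot p5 \to p4)), \lnot (p3 \to p1).
        \lnot (p3 \to p1): α-rule — add p3, \lnot p1.
        × closes — contains both p1 and \lnot p1.
      branch 2.2 (add \lnot ((p3 \to (\lnot p4 \to p4)) \leftrightarrow p1)):
        \lnot ((p3 \to (\lnot p4 \to p4)) \leftrightarrow p1): β-rule — branch into (p3 \to (\lnot p4 \to p4)), \lnot p1  //  \lnot (p3 \to (\lnot p4 \to p4)), p1.
          branch 2.2.1 (add (p3 \to (\lnot p4 \to p4)), \lnot p1):
            × closes — contains both p1 and \lnot p1.
          branch 2.2.2 (add \lnot (p3 \to (\lnot p4 \to p4)), p1):
            \lnot (p3 \to (\lnot p4 \to p4)): α-rule — add p3, \lnot (\lnot p4 \to p4).
            \lnot (\lnot p4 \to p4): α-rule — add \lnot p4, \lnot p4.
            ○ open, literals {p1=true, p3=true, p4=false, p5=true}.
4 branches closed, 6 open.
An open branch gives a countermodel: p1=false, p2=true, p3=true, p4=true, p5=false (unmentioned atoms arbitrary); under it the original formula is false.

Not valid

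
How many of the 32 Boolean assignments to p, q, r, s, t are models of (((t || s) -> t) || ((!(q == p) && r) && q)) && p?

12

Initial set: {((((t || s) -> t) || ((!(q == p) && r) && q)) && p)}.
((((t || s) -> t) || ((!(q == p) && r) && q)) && p): α-rule — add (((t || s) -> t) || ((!(q == p) && r) && q)), p.
(((t || s) -> t) || ((!(q == p) && r) && q)): β-rule — branch into ((t || s) -> t)  //  ((!(q == p) && r) && q).
  branch 1 (add ((t || s) -> t)):
    ((t || s) -> t): β-rule — branch into !(t || s)  //  t.
      branch 1.1 (add !(t || s)):
        !(t || s): α-rule — add !t, !s.
        ○ open, literals {p=1, s=0, t=0}.
      branch 1.2 (add t):
        ○ open, literals {p=1, t=1}.
  branch 2 (add ((!(q == p) && r) && q)):
    ((!(q == p) && r) && q): α-rule — add (!(q == p) && r), q.
    (!(q == p) && r): α-rule — add !(q == p), r.
    !(q == p): β-rule — branch into q, !p  //  !q, p.
      branch 2.1 (add q, !p):
        × closes — contains both p and !p.
      branch 2.2 (add !q, p):
        × closes — contains both q and !q.
2 branches closed, 2 open.
Each open branch fixes some atoms; the unmentioned ones are free. Counting distinct full assignments: branch {p=1, s=0, t=0} (q, r) contributes 4 new; branch {p=1, t=1} (q, r, s) contributes 8 new. Total: 12.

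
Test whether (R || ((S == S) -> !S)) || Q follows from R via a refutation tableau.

Initial set: {R; !((R || ((S == S) -> !S)) || Q)}.
!((R || ((S == S) -> !S)) || Q): α-rule — add !(R || ((S == S) -> !S)), !Q.
!(R || ((S == S) -> !S)): α-rule — add !R, !((S == S) -> !S).
× closes — contains both R and !R.
All 1 branch closes.
Every branch closed, so the premises entail the conclusion.

Yes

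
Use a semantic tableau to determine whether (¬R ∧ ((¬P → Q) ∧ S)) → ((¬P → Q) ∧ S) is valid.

Valid

Assume the negation and expand:
Initial set: {¬((¬R ∧ ((¬P → Q) ∧ S)) → ((¬P → Q) ∧ S))}.
¬((¬R ∧ ((¬P → Q) ∧ S)) → ((¬P → Q) ∧ S)): α-rule — add (¬R ∧ ((¬P → Q) ∧ S)), ¬((¬P → Q) ∧ S).
(¬R ∧ ((¬P → Q) ∧ S)): α-rule — add ¬R, ((¬P → Q) ∧ S).
((¬P → Q) ∧ S): α-rule — add (¬P → Q), S.
¬((¬P → Q) ∧ S): β-rule — branch into ¬(¬P → Q)  //  ¬S.
  branch 1 (add ¬(¬P → Q)):
    ¬(¬P → Q): α-rule — add ¬P, ¬Q.
    (¬P → Q): β-rule — branch into ¬¬P  //  Q.
      branch 1.1 (add ¬¬P):
        × closes — contains both P and ¬P.
      branch 1.2 (add Q):
        × closes — contains both Q and ¬Q.
  branch 2 (add ¬S):
    × closes — contains both S and ¬S.
All 3 branches close.
Every branch closed, so the negation is unsatisfiable and the formula is valid.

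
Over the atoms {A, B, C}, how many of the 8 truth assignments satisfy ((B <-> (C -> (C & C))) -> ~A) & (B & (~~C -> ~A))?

Initial set: {(((B <-> (C -> (C & C))) -> ~A) & (B & (~~C -> ~A)))}.
(((B <-> (C -> (C & C))) -> ~A) & (B & (~~C -> ~A))): α-rule — add ((B <-> (C -> (C & C))) -> ~A), (B & (~~C -> ~A)).
(B & (~~C -> ~A)): α-rule — add B, (~~C -> ~A).
((B <-> (C -> (C & C))) -> ~A): β-rule — branch into ~(B <-> (C -> (C & C)))  //  ~A.
  branch 1 (add ~(B <-> (C -> (C & C)))):
    (~~C -> ~A): β-rule — branch into ~~~C  //  ~A.
      branch 1.1 (add ~~~C):
        ~~~C: drop double negation, giving ~C.
        ~(B <-> (C -> (C & C))): β-rule — branch into B, ~(C -> (C & C))  //  ~B, (C -> (C & C)).
          branch 1.1.1 (add B, ~(C -> (C & C))):
            ~(C -> (C & C)): α-rule — add C, ~(C & C).
            × closes — contains both C and ~C.
          branch 1.1.2 (add ~B, (C -> (C & C))):
            × closes — contains both B and ~B.
      branch 1.2 (add ~A):
        ~(B <-> (C -> (C & C))): β-rule — branch into B, ~(C -> (C & C))  //  ~B, (C -> (C & C)).
          branch 1.2.1 (add B, ~(C -> (C & C))):
            ~(C -> (C & C)): α-rule — add C, ~(C & C).
            ~(C & C): β-rule — branch into ~C  //  ~C.
              branch 1.2.1.1 (add ~C):
                × closes — contains both C and ~C.
              branch 1.2.1.2 (add ~C):
                × closes — contains both C and ~C.
          branch 1.2.2 (add ~B, (C -> (C & C))):
            × closes — contains both B and ~B.
  branch 2 (add ~A):
    (~~C -> ~A): β-rule — branch into ~~~C  //  ~A.
      branch 2.1 (add ~~~C):
        ~~~C: drop double negation, giving ~C.
        ○ open, literals {A=F, B=T, C=F}.
      branch 2.2 (add ~A):
        ○ open, literals {A=F, B=T}.
5 branches closed, 2 open.
Each open branch fixes some atoms; the unmentioned ones are free. Counting distinct full assignments: branch {A=F, B=T, C=F} (none free) contributes 1 new; branch {A=F, B=T} (C) contributes 1 new. Total: 2.

2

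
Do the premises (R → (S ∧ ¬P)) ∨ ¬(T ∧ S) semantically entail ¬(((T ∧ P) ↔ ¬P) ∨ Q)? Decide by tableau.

Initial set: {((R → (S ∧ ¬P)) ∨ ¬(T ∧ S)); ¬¬(((T ∧ P) ↔ ¬P) ∨ Q)}.
((R → (S ∧ ¬P)) ∨ ¬(T ∧ S)): β-rule — branch into (R → (S ∧ ¬P))  //  ¬(T ∧ S).
  branch 1 (add (R → (S ∧ ¬P))):
    ¬¬(((T ∧ P) ↔ ¬P) ∨ Q): β-rule — branch into ((T ∧ P) ↔ ¬P)  //  Q.
      branch 1.1 (add ((T ∧ P) ↔ ¬P)):
        (R → (S ∧ ¬P)): β-rule — branch into ¬R  //  (S ∧ ¬P).
          branch 1.1.1 (add ¬R):
            ((T ∧ P) ↔ ¬P): β-rule — branch into (T ∧ P), ¬P  //  ¬(T ∧ P), ¬¬P.
              branch 1.1.1.1 (add (T ∧ P), ¬P):
                (T ∧ P): α-rule — add T, P.
                × closes — contains both P and ¬P.
              branch 1.1.1.2 (add ¬(T ∧ P), ¬¬P):
                ¬(T ∧ P): β-rule — branch into ¬T  //  ¬P.
                  branch 1.1.1.2.1 (add ¬T):
                    ○ open, literals {P=true, R=false, T=false}.
                  branch 1.1.1.2.2 (add ¬P):
                    × closes — contains both P and ¬P.
          branch 1.1.2 (add (S ∧ ¬P)):
            (S ∧ ¬P): α-rule — add S, ¬P.
            ((T ∧ P) ↔ ¬P): β-rule — branch into (T ∧ P), ¬P  //  ¬(T ∧ P), ¬¬P.
              branch 1.1.2.1 (add (T ∧ P), ¬P):
                (T ∧ P): α-rule — add T, P.
                × closes — contains both P and ¬P.
              branch 1.1.2.2 (add ¬(T ∧ P), ¬¬P):
                × closes — contains both P and ¬P.
      branch 1.2 (add Q):
        (R → (S ∧ ¬P)): β-rule — branch into ¬R  //  (S ∧ ¬P).
          branch 1.2.1 (add ¬R):
            ○ open, literals {Q=true, R=false}.
          branch 1.2.2 (add (S ∧ ¬P)):
            (S ∧ ¬P): α-rule — add S, ¬P.
            ○ open, literals {P=false, Q=true, S=true}.
  branch 2 (add ¬(T ∧ S)):
    ¬¬(((T ∧ P) ↔ ¬P) ∨ Q): β-rule — branch into ((T ∧ P) ↔ ¬P)  //  Q.
      branch 2.1 (add ((T ∧ P) ↔ ¬P)):
        ¬(T ∧ S): β-rule — branch into ¬T  //  ¬S.
          branch 2.1.1 (add ¬T):
            ((T ∧ P) ↔ ¬P): β-rule — branch into (T ∧ P), ¬P  //  ¬(T ∧ P), ¬¬P.
              branch 2.1.1.1 (add (T ∧ P), ¬P):
                (T ∧ P): α-rule — add T, P.
                × closes — contains both T and ¬T.
              branch 2.1.1.2 (add ¬(T ∧ P), ¬¬P):
                ¬(T ∧ P): β-rule — branch into ¬T  //  ¬P.
                  branch 2.1.1.2.1 (add ¬T):
                    ○ open, literals {P=true, T=false}.
                  branch 2.1.1.2.2 (add ¬P):
                    × closes — contains both P and ¬P.
          branch 2.1.2 (add ¬S):
            ((T ∧ P) ↔ ¬P): β-rule — branch into (T ∧ P), ¬P  //  ¬(T ∧ P), ¬¬P.
              branch 2.1.2.1 (add (T ∧ P), ¬P):
                (T ∧ P): α-rule — add T, P.
                × closes — contains both P and ¬P.
              branch 2.1.2.2 (add ¬(T ∧ P), ¬¬P):
                ¬(T ∧ P): β-rule — branch into ¬T  //  ¬P.
                  branch 2.1.2.2.1 (add ¬T):
                    ○ open, literals {P=true, S=false, T=false}.
                  branch 2.1.2.2.2 (add ¬P):
                    × closes — contains both P and ¬P.
      branch 2.2 (add Q):
        ¬(T ∧ S): β-rule — branch into ¬T  //  ¬S.
          branch 2.2.1 (add ¬T):
            ○ open, literals {Q=true, T=false}.
          branch 2.2.2 (add ¬S):
            ○ open, literals {Q=true, S=false}.
8 branches closed, 7 open.
An open branch gives a countermodel: P=true, R=false, T=false (unmentioned atoms arbitrary); the premises hold there but the conclusion fails.

No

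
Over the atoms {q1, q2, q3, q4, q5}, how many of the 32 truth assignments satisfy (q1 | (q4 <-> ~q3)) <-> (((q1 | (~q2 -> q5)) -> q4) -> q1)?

Initial set: {T ((q1 | (q4 <-> ~q3)) <-> (((q1 | (~q2 -> q5)) -> q4) -> q1))}.
T ((q1 | (q4 <-> ~q3)) <-> (((q1 | (~q2 -> q5)) -> q4) -> q1)): β-rule — branch into T (q1 | (q4 <-> ~q3)), T (((q1 | (~q2 -> q5)) -> q4) -> q1)  //  F (q1 | (q4 <-> ~q3)), F (((q1 | (~q2 -> q5)) -> q4) -> q1).
  branch 1 (add T (q1 | (q4 <-> ~q3)), T (((q1 | (~q2 -> q5)) -> q4) -> q1)):
    T (q1 | (q4 <-> ~q3)): β-rule — branch into T q1  //  T (q4 <-> ~q3).
      branch 1.1 (add T q1):
        T (((q1 | (~q2 -> q5)) -> q4) -> q1): β-rule — branch into F ((q1 | (~q2 -> q5)) -> q4)  //  T q1.
          branch 1.1.1 (add F ((q1 | (~q2 -> q5)) -> q4)):
            F ((q1 | (~q2 -> q5)) -> q4): α-rule — add T (q1 | (~q2 -> q5)), F q4.
            T (q1 | (~q2 -> q5)): β-rule — branch into T q1  //  T (~q2 -> q5).
              branch 1.1.1.1 (add T q1):
                ○ open, literals {q1=1, q4=0}.
              branch 1.1.1.2 (add T (~q2 -> q5)):
                T (~q2 -> q5): β-rule — branch into F ~q2  //  T q5.
                  branch 1.1.1.2.1 (add F ~q2):
                    ○ open, literals {q1=1, q2=1, q4=0}.
                  branch 1.1.1.2.2 (add T q5):
                    ○ open, literals {q1=1, q4=0, q5=1}.
          branch 1.1.2 (add T q1):
            ○ open, literals {q1=1}.
      branch 1.2 (add T (q4 <-> ~q3)):
        T (((q1 | (~q2 -> q5)) -> q4) -> q1): β-rule — branch into F ((q1 | (~q2 -> q5)) -> q4)  //  T q1.
          branch 1.2.1 (add F ((q1 | (~q2 -> q5)) -> q4)):
            F ((q1 | (~q2 -> q5)) -> q4): α-rule — add T (q1 | (~q2 -> q5)), F q4.
            T (q4 <-> ~q3): β-rule — branch into T q4, T ~q3  //  F q4, F ~q3.
              branch 1.2.1.1 (add T q4, T ~q3):
                × closes — contains both q4 and ~q4.
              branch 1.2.1.2 (add F q4, F ~q3):
                T (q1 | (~q2 -> q5)): β-rule — branch into T q1  //  T (~q2 -> q5).
                  branch 1.2.1.2.1 (add T q1):
                    ○ open, literals {q1=1, q3=1, q4=0}.
                  branch 1.2.1.2.2 (add T (~q2 -> q5)):
                    T (~q2 -> q5): β-rule — branch into F ~q2  //  T q5.
                      branch 1.2.1.2.2.1 (add F ~q2):
                        ○ open, literals {q2=1, q3=1, q4=0}.
                      branch 1.2.1.2.2.2 (add T q5):
                        ○ open, literals {q3=1, q4=0, q5=1}.
          branch 1.2.2 (add T q1):
            T (q4 <-> ~q3): β-rule — branch into T q4, T ~q3  //  F q4, F ~q3.
              branch 1.2.2.1 (add T q4, T ~q3):
                ○ open, literals {q1=1, q3=0, q4=1}.
              branch 1.2.2.2 (add F q4, F ~q3):
                ○ open, literals {q1=1, q3=1, q4=0}.
  branch 2 (add F (q1 | (q4 <-> ~q3)), F (((q1 | (~q2 -> q5)) -> q4) -> q1)):
    F (q1 | (q4 <-> ~q3)): α-rule — add F q1, F (q4 <-> ~q3).
    F (((q1 | (~q2 -> q5)) -> q4) -> q1): α-rule — add T ((q1 | (~q2 -> q5)) -> q4), F q1.
    F (q4 <-> ~q3): β-rule — branch into T q4, F ~q3  //  F q4, T ~q3.
      branch 2.1 (add T q4, F ~q3):
        T ((q1 | (~q2 -> q5)) -> q4): β-rule — branch into F (q1 | (~q2 -> q5))  //  T q4.
          branch 2.1.1 (add F (q1 | (~q2 -> q5))):
            F (q1 | (~q2 -> q5)): α-rule — add F q1, F (~q2 -> q5).
            F (~q2 -> q5): α-rule — add T ~q2, F q5.
            ○ open, literals {q1=0, q2=0, q3=1, q4=1, q5=0}.
          branch 2.1.2 (add T q4):
            ○ open, literals {q1=0, q3=1, q4=1}.
      branch 2.2 (add F q4, T ~q3):
        T ((q1 | (~q2 -> q5)) -> q4): β-rule — branch into F (q1 | (~q2 -> q5))  //  T q4.
          branch 2.2.1 (add F (q1 | (~q2 -> q5))):
            F (q1 | (~q2 -> q5)): α-rule — add F q1, F (~q2 -> q5).
            F (~q2 -> q5): α-rule — add T ~q2, F q5.
            ○ open, literals {q1=0, q2=0, q3=0, q4=0, q5=0}.
          branch 2.2.2 (add T q4):
            × closes — contains both q4 and ~q4.
2 branches closed, 12 open.
Each open branch fixes some atoms; the unmentioned ones are free. Counting distinct full assignments: branch {q1=1, q4=0} (q2, q3, q5) contributes 8 new; branch {q1=1, q2=1, q4=0} (q3, q5) contributes 0 new; branch {q1=1, q4=0, q5=1} (q2, q3) contributes 0 new; branch {q1=1} (q2, q3, q4, q5) contributes 8 new; branch {q1=1, q3=1, q4=0} (q2, q5) contributes 0 new; branch {q2=1, q3=1, q4=0} (q1, q5) contributes 2 new; branch {q3=1, q4=0, q5=1} (q1, q2) contributes 1 new; branch {q1=1, q3=0, q4=1} (q2, q5) contributes 0 new; branch {q1=1, q3=1, q4=0} (q2, q5) contributes 0 new; branch {q1=0, q2=0, q3=1, q4=1, q5=0} (none free) contributes 1 new; branch {q1=0, q3=1, q4=1} (q2, q5) contributes 3 new; branch {q1=0, q2=0, q3=0, q4=0, q5=0} (none free) contributes 1 new. Total: 24.

24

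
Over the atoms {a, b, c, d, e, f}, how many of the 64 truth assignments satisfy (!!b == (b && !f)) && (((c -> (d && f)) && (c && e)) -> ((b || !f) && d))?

Initial set: {((!!b == (b && !f)) && (((c -> (d && f)) && (c && e)) -> ((b || !f) && d)))}.
((!!b == (b && !f)) && (((c -> (d && f)) && (c && e)) -> ((b || !f) && d))): α-rule — add (!!b == (b && !f)), (((c -> (d && f)) && (c && e)) -> ((b || !f) && d)).
(!!b == (b && !f)): β-rule — branch into !!b, (b && !f)  //  !!!b, !(b && !f).
  branch 1 (add !!b, (b && !f)):
    !!b: drop double negation, giving b.
    (b && !f): α-rule — add b, !f.
    (((c -> (d && f)) && (c && e)) -> ((b || !f) && d)): β-rule — branch into !((c -> (d && f)) && (c && e))  //  ((b || !f) && d).
      branch 1.1 (add !((c -> (d && f)) && (c && e))):
        !((c -> (d && f)) && (c && e)): β-rule — branch into !(c -> (d && f))  //  !(c && e).
          branch 1.1.1 (add !(c -> (d && f))):
            !(c -> (d && f)): α-rule — add c, !(d && f).
            !(d && f): β-rule — branch into !d  //  !f.
              branch 1.1.1.1 (add !d):
                ○ open, literals {b=true, c=true, d=false, f=false}.
              branch 1.1.1.2 (add !f):
                ○ open, literals {b=true, c=true, f=false}.
          branch 1.1.2 (add !(c && e)):
            !(c && e): β-rule — branch into !c  //  !e.
              branch 1.1.2.1 (add !c):
                ○ open, literals {b=true, c=false, f=false}.
              branch 1.1.2.2 (add !e):
                ○ open, literals {b=true, e=false, f=false}.
      branch 1.2 (add ((b || !f) && d)):
        ((b || !f) && d): α-rule — add (b || !f), d.
        (b || !f): β-rule — branch into b  //  !f.
          branch 1.2.1 (add b):
            ○ open, literals {b=true, d=true, f=false}.
          branch 1.2.2 (add !f):
            ○ open, literals {b=true, d=true, f=false}.
  branch 2 (add !!!b, !(b && !f)):
    !!!b: drop double negation, giving !b.
    (((c -> (d && f)) && (c && e)) -> ((b || !f) && d)): β-rule — branch into !((c -> (d && f)) && (c && e))  //  ((b || !f) && d).
      branch 2.1 (add !((c -> (d && f)) && (c && e))):
        !(b && !f): β-rule — branch into !b  //  !!f.
          branch 2.1.1 (add !b):
            !((c -> (d && f)) && (c && e)): β-rule — branch into !(c -> (d && f))  //  !(c && e).
              branch 2.1.1.1 (add !(c -> (d && f))):
                !(c -> (d && f)): α-rule — add c, !(d && f).
                !(d && f): β-rule — branch into !d  //  !f.
                  branch 2.1.1.1.1 (add !d):
                    ○ open, literals {b=false, c=true, d=false}.
                  branch 2.1.1.1.2 (add !f):
                    ○ open, literals {b=false, c=true, f=false}.
              branch 2.1.1.2 (add !(c && e)):
                !(c && e): β-rule — branch into !c  //  !e.
                  branch 2.1.1.2.1 (add !c):
                    ○ open, literals {b=false, c=false}.
                  branch 2.1.1.2.2 (add !e):
                    ○ open, literals {b=false, e=false}.
          branch 2.1.2 (add !!f):
            !((c -> (d && f)) && (c && e)): β-rule — branch into !(c -> (d && f))  //  !(c && e).
              branch 2.1.2.1 (add !(c -> (d && f))):
                !(c -> (d && f)): α-rule — add c, !(d && f).
                !(d && f): β-rule — branch into !d  //  !f.
                  branch 2.1.2.1.1 (add !d):
                    ○ open, literals {b=false, c=true, d=false, f=true}.
                  branch 2.1.2.1.2 (add !f):
                    × closes — contains both f and !f.
              branch 2.1.2.2 (add !(c && e)):
                !(c && e): β-rule — branch into !c  //  !e.
                  branch 2.1.2.2.1 (add !c):
                    ○ open, literals {b=false, c=false, f=true}.
                  branch 2.1.2.2.2 (add !e):
                    ○ open, literals {b=false, e=false, f=true}.
      branch 2.2 (add ((b || !f) && d)):
        ((b || !f) && d): α-rule — add (b || !f), d.
        !(b && !f): β-rule — branch into !b  //  !!f.
          branch 2.2.1 (add !b):
            (b || !f): β-rule — branch into b  //  !f.
              branch 2.2.1.1 (add b):
                × closes — contains both b and !b.
              branch 2.2.1.2 (add !f):
                ○ open, literals {b=false, d=true, f=false}.
          branch 2.2.2 (add !!f):
            (b || !f): β-rule — branch into b  //  !f.
              branch 2.2.2.1 (add b):
                × closes — contains both b and !b.
              branch 2.2.2.2 (add !f):
                × closes — contains both f and !f.
4 branches closed, 14 open.
Each open branch fixes some atoms; the unmentioned ones are free. Counting distinct full assignments: branch {b=true, c=true, d=false, f=false} (a, e) contributes 4 new; branch {b=true, c=true, f=false} (a, d, e) contributes 4 new; branch {b=true, c=false, f=false} (a, d, e) contributes 8 new; branch {b=true, e=false, f=false} (a, c, d) contributes 0 new; branch {b=true, d=true, f=false} (a, c, e) contributes 0 new; branch {b=true, d=true, f=false} (a, c, e) contributes 0 new; branch {b=false, c=true, d=false} (a, e, f) contributes 8 new; branch {b=false, c=true, f=false} (a, d, e) contributes 4 new; branch {b=false, c=false} (a, d, e, f) contributes 16 new; branch {b=false, e=false} (a, c, d, f) contributes 2 new; branch {b=false, c=true, d=false, f=true} (a, e) contributes 0 new; branch {b=false, c=false, f=true} (a, d, e) contributes 0 new; branch {b=false, e=false, f=true} (a, c, d) contributes 0 new; branch {b=false, d=true, f=false} (a, c, e) contributes 0 new. Total: 46.

46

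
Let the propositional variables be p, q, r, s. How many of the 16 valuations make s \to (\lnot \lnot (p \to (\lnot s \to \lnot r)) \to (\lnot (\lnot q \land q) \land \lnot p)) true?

12

Initial set: {(s \to (\lnot \lnot (p \to (\lnot s \to \lnot r)) \to (\lnot (\lnot q \land q) \land \lnot p)))}.
(s \to (\lnot \lnot (p \to (\lnot s \to \lnot r)) \to (\lnot (\lnot q \land q) \land \lnot p))): β-rule — branch into \lnot s  //  (\lnot \lnot (p \to (\lnot s \to \lnot r)) \to (\lnot (\lnot q \land q) \land \lnot p)).
  branch 1 (add \lnot s):
    ○ open, literals {s=false}.
  branch 2 (add (\lnot \lnot (p \to (\lnot s \to \lnot r)) \to (\lnot (\lnot q \land q) \land \lnot p))):
    (\lnot \lnot (p \to (\lnot s \to \lnot r)) \to (\lnot (\lnot q \land q) \land \lnot p)): β-rule — branch into \lnot \lnot \lnot (p \to (\lnot s \to \lnot r))  //  (\lnot (\lnot q \land q) \land \lnot p).
      branch 2.1 (add \lnot \lnot \lnot (p \to (\lnot s \to \lnot r))):
        \lnot \lnot \lnot (p \to (\lnot s \to \lnot r)): drop double negation, giving \lnot (p \to (\lnot s \to \lnot r)).
        \lnot (p \to (\lnot s \to \lnot r)): α-rule — add p, \lnot (\lnot s \to \lnot r).
        \lnot (\lnot s \to \lnot r): α-rule — add \lnot s, \lnot \lnot r.
        ○ open, literals {p=true, r=true, s=false}.
      branch 2.2 (add (\lnot (\lnot q \land q) \land \lnot p)):
        (\lnot (\lnot q \land q) \land \lnot p): α-rule — add \lnot (\lnot q \land q), \lnot p.
        \lnot (\lnot q \land q): β-rule — branch into \lnot \lnot q  //  \lnot q.
          branch 2.2.1 (add \lnot \lnot q):
            ○ open, literals {p=false, q=true}.
          branch 2.2.2 (add \lnot q):
            ○ open, literals {p=false, q=false}.
0 branches closed, 4 open.
Each open branch fixes some atoms; the unmentioned ones are free. Counting distinct full assignments: branch {s=false} (p, q, r) contributes 8 new; branch {p=true, r=true, s=false} (q) contributes 0 new; branch {p=false, q=true} (r, s) contributes 2 new; branch {p=false, q=false} (r, s) contributes 2 new. Total: 12.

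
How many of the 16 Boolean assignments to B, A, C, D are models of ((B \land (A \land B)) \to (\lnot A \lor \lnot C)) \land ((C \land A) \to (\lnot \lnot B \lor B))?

Initial set: {(((B \land (A \land B)) \to (\lnot A \lor \lnot C)) \land ((C \land A) \to (\lnot \lnot B \lor B)))}.
(((B \land (A \land B)) \to (\lnot A \lor \lnot C)) \land ((C \land A) \to (\lnot \lnot B \lor B))): α-rule — add ((B \land (A \land B)) \to (\lnot A \lor \lnot C)), ((C \land A) \to (\lnot \lnot B \lor B)).
((B \land (A \land B)) \to (\lnot A \lor \lnot C)): β-rule — branch into \lnot (B \land (A \land B))  //  (\lnot A \lor \lnot C).
  branch 1 (add \lnot (B \land (A \land B))):
    ((C \land A) \to (\lnot \lnot B \lor B)): β-rule — branch into \lnot (C \land A)  //  (\lnot \lnot B \lor B).
      branch 1.1 (add \lnot (C \land A)):
        \lnot (B \land (A \land B)): β-rule — branch into \lnot B  //  \lnot (A \land B).
          branch 1.1.1 (add \lnot B):
            \lnot (C \land A): β-rule — branch into \lnot C  //  \lnot A.
              branch 1.1.1.1 (add \lnot C):
                ○ open, literals {B=F, C=F}.
              branch 1.1.1.2 (add \lnot A):
                ○ open, literals {A=F, B=F}.
          branch 1.1.2 (add \lnot (A \land B)):
            \lnot (C \land A): β-rule — branch into \lnot C  //  \lnot A.
              branch 1.1.2.1 (add \lnot C):
                \lnot (A \land B): β-rule — branch into \lnot A  //  \lnot B.
                  branch 1.1.2.1.1 (add \lnot A):
                    ○ open, literals {A=F, C=F}.
                  branch 1.1.2.1.2 (add \lnot B):
                    ○ open, literals {B=F, C=F}.
              branch 1.1.2.2 (add \lnot A):
                \lnot (A \land B): β-rule — branch into \lnot A  //  \lnot B.
                  branch 1.1.2.2.1 (add \lnot A):
                    ○ open, literals {A=F}.
                  branch 1.1.2.2.2 (add \lnot B):
                    ○ open, literals {A=F, B=F}.
      branch 1.2 (add (\lnot \lnot B \lor B)):
        \lnot (B \land (A \land B)): β-rule — branch into \lnot B  //  \lnot (A \land B).
          branch 1.2.1 (add \lnot B):
            (\lnot \lnot B \lor B): β-rule — branch into \lnot \lnot B  //  B.
              branch 1.2.1.1 (add \lnot \lnot B):
                \lnot \lnot B: drop double negation, giving B.
                × closes — contains both B and \lnot B.
              branch 1.2.1.2 (add B):
                × closes — contains both B and \lnot B.
          branch 1.2.2 (add \lnot (A \land B)):
            (\lnot \lnot B \lor B): β-rule — branch into \lnot \lnot B  //  B.
              branch 1.2.2.1 (add \lnot \lnot B):
                \lnot \lnot B: drop double negation, giving B.
                \lnot (A \land B): β-rule — branch into \lnot A  //  \lnot B.
                  branch 1.2.2.1.1 (add \lnot A):
                    ○ open, literals {A=F, B=T}.
                  branch 1.2.2.1.2 (add \lnot B):
                    × closes — contains both B and \lnot B.
              branch 1.2.2.2 (add B):
                \lnot (A \land B): β-rule — branch into \lnot A  //  \lnot B.
                  branch 1.2.2.2.1 (add \lnot A):
                    ○ open, literals {A=F, B=T}.
                  branch 1.2.2.2.2 (add \lnot B):
                    × closes — contains both B and \lnot B.
  branch 2 (add (\lnot A \lor \lnot C)):
    ((C \land A) \to (\lnot \lnot B \lor B)): β-rule — branch into \lnot (C \land A)  //  (\lnot \lnot B \lor B).
      branch 2.1 (add \lnot (C \land A)):
        (\lnot A \lor \lnot C): β-rule — branch into \lnot A  //  \lnot C.
          branch 2.1.1 (add \lnot A):
            \lnot (C \land A): β-rule — branch into \lnot C  //  \lnot A.
              branch 2.1.1.1 (add \lnot C):
                ○ open, literals {A=F, C=F}.
              branch 2.1.1.2 (add \lnot A):
                ○ open, literals {A=F}.
          branch 2.1.2 (add \lnot C):
            \lnot (C \land A): β-rule — branch into \lnot C  //  \lnot A.
              branch 2.1.2.1 (add \lnot C):
                ○ open, literals {C=F}.
              branch 2.1.2.2 (add \lnot A):
                ○ open, literals {A=F, C=F}.
      branch 2.2 (add (\lnot \lnot B \lor B)):
        (\lnot A \lor \lnot C): β-rule — branch into \lnot A  //  \lnot C.
          branch 2.2.1 (add \lnot A):
            (\lnot \lnot B \lor B): β-rule — branch into \lnot \lnot B  //  B.
              branch 2.2.1.1 (add \lnot \lnot B):
                \lnot \lnot B: drop double negation, giving B.
                ○ open, literals {A=F, B=T}.
              branch 2.2.1.2 (add B):
                ○ open, literals {A=F, B=T}.
          branch 2.2.2 (add \lnot C):
            (\lnot \lnot B \lor B): β-rule — branch into \lnot \lnot B  //  B.
              branch 2.2.2.1 (add \lnot \lnot B):
                \lnot \lnot B: drop double negation, giving B.
                ○ open, literals {B=T, C=F}.
              branch 2.2.2.2 (add B):
                ○ open, literals {B=T, C=F}.
4 branches closed, 16 open.
Each open branch fixes some atoms; the unmentioned ones are free. Counting distinct full assignments: branch {B=F, C=F} (A, D) contributes 4 new; branch {A=F, B=F} (C, D) contributes 2 new; branch {A=F, C=F} (B, D) contributes 2 new; branch {B=F, C=F} (A, D) contributes 0 new; branch {A=F} (B, C, D) contributes 2 new; branch {A=F, B=F} (C, D) contributes 0 new; branch {A=F, B=T} (C, D) contributes 0 new; branch {A=F, B=T} (C, D) contributes 0 new; branch {A=F, C=F} (B, D) contributes 0 new; branch {A=F} (B, C, D) contributes 0 new; branch {C=F} (B, A, D) contributes 2 new; branch {A=F, C=F} (B, D) contributes 0 new; branch {A=F, B=T} (C, D) contributes 0 new; branch {A=F, B=T} (C, D) contributes 0 new; branch {B=T, C=F} (A, D) contributes 0 new; branch {B=T, C=F} (A, D) contributes 0 new. Total: 12.

12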